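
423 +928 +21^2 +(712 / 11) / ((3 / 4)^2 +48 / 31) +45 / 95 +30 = 405509047 / 218823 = 1853.14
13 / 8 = 1.62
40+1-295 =-254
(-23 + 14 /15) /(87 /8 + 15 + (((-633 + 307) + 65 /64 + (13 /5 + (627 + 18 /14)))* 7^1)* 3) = -21184 /6191811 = -0.00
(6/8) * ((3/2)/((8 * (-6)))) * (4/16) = -3/512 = -0.01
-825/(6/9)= -2475/2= -1237.50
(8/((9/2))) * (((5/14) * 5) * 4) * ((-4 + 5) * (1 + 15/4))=3800/63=60.32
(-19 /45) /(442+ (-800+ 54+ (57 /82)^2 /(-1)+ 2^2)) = 127756 /90920205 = 0.00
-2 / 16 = -1 / 8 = -0.12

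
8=8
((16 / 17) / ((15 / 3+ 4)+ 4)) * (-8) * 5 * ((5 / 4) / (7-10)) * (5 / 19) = 4000 / 12597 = 0.32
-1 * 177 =-177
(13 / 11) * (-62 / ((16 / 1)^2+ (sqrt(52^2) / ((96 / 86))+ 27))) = -9672 / 43505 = -0.22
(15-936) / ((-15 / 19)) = 5833 / 5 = 1166.60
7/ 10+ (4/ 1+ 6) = 107/ 10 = 10.70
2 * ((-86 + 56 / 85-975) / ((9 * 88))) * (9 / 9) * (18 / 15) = -30043 / 9350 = -3.21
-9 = -9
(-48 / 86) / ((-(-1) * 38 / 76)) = -48 / 43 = -1.12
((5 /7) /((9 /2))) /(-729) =-10 /45927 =-0.00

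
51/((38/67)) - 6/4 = 1680/19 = 88.42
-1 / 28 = -0.04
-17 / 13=-1.31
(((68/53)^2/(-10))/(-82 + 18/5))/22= 289/3028102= 0.00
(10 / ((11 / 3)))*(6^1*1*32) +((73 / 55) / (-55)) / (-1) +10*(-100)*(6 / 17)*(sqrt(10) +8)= -118270759 / 51425- 6000*sqrt(10) / 17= -3415.97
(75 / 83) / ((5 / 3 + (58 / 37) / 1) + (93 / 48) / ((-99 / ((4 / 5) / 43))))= 236263500 / 845543659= 0.28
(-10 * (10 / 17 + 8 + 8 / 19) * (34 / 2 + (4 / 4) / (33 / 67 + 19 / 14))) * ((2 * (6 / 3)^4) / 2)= -2833920960 / 112081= -25284.58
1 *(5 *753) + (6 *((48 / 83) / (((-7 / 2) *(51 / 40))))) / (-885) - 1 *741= 1762215344 / 582743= 3024.00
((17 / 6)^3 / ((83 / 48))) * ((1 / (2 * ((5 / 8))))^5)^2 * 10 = 20606615552 / 1458984375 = 14.12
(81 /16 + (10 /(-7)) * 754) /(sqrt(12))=-120073 * sqrt(3) /672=-309.48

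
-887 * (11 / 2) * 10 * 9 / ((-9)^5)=48785 / 6561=7.44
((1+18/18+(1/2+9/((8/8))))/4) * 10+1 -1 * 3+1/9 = 967/36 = 26.86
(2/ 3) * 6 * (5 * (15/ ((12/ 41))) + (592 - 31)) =3269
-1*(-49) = 49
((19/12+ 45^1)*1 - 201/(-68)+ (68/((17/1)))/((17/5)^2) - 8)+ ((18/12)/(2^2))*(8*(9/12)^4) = 9507193/221952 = 42.83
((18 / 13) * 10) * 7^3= 61740 / 13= 4749.23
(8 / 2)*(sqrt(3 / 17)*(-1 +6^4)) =5180*sqrt(51) / 17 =2176.04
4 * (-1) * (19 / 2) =-38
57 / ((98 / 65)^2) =240825 / 9604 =25.08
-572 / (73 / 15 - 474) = 1.22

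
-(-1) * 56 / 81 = 56 / 81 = 0.69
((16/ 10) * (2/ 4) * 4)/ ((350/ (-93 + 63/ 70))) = -3684/ 4375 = -0.84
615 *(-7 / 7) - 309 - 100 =-1024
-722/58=-361/29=-12.45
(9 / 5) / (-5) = -9 / 25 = -0.36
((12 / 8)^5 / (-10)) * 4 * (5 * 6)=-729 / 8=-91.12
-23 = -23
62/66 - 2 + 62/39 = 227/429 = 0.53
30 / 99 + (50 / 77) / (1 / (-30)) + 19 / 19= -4199 / 231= -18.18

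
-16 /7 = -2.29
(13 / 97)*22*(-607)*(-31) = 5381662 / 97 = 55481.05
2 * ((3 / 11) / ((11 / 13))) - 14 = -1616 / 121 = -13.36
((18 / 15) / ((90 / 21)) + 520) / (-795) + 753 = 14952868 / 19875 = 752.35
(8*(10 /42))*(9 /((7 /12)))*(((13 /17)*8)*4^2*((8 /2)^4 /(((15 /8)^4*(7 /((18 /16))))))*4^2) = 111669149696 /728875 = 153207.55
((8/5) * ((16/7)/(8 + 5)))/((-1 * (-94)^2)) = -32/1005095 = -0.00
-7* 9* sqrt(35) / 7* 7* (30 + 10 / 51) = -32340* sqrt(35) / 17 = -11254.47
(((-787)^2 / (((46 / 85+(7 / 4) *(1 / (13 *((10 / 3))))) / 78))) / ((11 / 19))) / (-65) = -124835060688 / 56551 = -2207477.51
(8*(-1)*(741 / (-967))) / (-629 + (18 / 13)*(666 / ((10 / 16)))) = 385320 / 53203373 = 0.01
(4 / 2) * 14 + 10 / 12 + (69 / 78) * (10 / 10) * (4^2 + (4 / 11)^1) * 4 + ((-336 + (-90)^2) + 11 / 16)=53892167 / 6864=7851.42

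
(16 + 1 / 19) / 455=61 / 1729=0.04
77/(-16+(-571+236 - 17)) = -77/368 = -0.21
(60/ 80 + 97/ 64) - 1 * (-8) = 657/ 64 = 10.27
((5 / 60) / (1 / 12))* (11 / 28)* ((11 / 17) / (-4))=-0.06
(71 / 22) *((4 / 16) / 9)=71 / 792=0.09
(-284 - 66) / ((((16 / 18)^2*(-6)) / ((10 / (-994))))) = -3375 / 4544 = -0.74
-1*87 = -87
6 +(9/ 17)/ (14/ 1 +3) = 1743/ 289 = 6.03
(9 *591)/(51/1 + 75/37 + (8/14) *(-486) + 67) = -1377621/40841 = -33.73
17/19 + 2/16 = 155/152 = 1.02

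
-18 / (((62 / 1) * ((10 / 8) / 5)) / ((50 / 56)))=-1.04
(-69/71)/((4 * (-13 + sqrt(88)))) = 23 * sqrt(22)/3834 + 299/7668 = 0.07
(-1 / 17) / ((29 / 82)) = -82 / 493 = -0.17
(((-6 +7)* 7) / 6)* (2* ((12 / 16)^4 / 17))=189 / 4352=0.04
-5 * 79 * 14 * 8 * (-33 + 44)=-486640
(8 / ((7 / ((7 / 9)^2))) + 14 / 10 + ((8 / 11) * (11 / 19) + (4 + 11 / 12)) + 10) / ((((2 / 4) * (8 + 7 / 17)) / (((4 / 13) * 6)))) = 36479756 / 4768335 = 7.65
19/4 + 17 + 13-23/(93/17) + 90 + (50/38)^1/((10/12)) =122.12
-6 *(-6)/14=18/7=2.57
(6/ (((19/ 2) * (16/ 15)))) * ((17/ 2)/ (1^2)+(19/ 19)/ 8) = 3105/ 608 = 5.11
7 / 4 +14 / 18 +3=199 / 36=5.53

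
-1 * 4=-4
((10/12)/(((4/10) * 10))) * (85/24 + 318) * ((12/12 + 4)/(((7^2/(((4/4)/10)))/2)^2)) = 7717/1382976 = 0.01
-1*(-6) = 6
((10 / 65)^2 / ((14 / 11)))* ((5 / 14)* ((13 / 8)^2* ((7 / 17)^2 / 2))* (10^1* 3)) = 825 / 18496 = 0.04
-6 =-6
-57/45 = -19/15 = -1.27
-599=-599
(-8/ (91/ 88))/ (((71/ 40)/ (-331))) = 9320960/ 6461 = 1442.65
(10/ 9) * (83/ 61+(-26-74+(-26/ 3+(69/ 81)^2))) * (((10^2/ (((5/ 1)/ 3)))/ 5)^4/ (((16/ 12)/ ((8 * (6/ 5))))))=-9706541056/ 549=-17680402.65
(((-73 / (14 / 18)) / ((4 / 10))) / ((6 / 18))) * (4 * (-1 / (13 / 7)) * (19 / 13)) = 374490 / 169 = 2215.92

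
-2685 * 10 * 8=-214800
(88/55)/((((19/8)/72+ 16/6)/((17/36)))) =2176/7775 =0.28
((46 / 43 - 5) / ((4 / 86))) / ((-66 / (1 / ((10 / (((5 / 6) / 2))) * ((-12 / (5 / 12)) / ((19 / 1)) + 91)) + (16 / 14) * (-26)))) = -7171739263 / 188518176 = -38.04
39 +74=113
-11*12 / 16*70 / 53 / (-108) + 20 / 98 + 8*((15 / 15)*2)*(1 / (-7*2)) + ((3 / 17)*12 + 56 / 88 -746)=-744.08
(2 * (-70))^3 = -2744000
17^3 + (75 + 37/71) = 354185/71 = 4988.52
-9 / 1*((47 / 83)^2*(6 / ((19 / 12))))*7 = -10020024 / 130891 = -76.55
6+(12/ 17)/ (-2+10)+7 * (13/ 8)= 17.46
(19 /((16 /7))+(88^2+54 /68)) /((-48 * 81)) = -2108845 /1057536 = -1.99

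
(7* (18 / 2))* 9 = 567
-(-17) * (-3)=-51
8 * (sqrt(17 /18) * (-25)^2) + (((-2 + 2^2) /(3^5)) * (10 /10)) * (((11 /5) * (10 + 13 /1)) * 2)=1012 /1215 + 2500 * sqrt(34) /3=4859.96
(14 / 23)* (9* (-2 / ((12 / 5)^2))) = -175 / 92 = -1.90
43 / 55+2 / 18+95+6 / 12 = 95429 / 990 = 96.39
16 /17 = 0.94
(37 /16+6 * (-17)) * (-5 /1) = 7975 /16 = 498.44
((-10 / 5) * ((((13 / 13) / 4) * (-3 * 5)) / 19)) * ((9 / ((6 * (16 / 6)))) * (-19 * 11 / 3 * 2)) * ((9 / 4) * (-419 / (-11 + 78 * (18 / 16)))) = 1866645 / 4912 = 380.02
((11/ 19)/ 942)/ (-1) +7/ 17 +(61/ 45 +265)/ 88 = 345193693/ 100407780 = 3.44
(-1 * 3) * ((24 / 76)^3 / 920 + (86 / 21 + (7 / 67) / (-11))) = -49879237354 / 4069341815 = -12.26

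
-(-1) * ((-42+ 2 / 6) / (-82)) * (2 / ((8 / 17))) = 2125 / 984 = 2.16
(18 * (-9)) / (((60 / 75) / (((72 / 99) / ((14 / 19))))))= -15390 / 77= -199.87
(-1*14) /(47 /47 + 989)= -7 /495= -0.01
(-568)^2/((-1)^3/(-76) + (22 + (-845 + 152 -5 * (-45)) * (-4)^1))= 24519424/143945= 170.34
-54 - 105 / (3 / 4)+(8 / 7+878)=4796 / 7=685.14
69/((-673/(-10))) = 1.03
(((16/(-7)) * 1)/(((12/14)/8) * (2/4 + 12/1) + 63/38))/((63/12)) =-0.15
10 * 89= 890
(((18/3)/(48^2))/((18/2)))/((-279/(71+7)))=-0.00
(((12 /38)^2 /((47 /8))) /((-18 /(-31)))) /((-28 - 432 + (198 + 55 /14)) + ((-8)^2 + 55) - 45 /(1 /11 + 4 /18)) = -215264 /2082309009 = -0.00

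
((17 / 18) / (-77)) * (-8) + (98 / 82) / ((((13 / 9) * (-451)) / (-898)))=26435138 / 15144129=1.75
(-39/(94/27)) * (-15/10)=3159/188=16.80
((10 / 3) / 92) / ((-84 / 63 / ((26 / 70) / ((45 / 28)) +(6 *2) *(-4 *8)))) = 21587 / 2070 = 10.43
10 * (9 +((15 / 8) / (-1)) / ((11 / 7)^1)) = 3435 / 44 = 78.07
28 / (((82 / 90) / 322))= 405720 / 41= 9895.61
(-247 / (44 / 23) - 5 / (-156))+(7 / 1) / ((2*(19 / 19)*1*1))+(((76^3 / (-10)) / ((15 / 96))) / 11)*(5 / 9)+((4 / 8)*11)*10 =-183522401 / 12870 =-14259.70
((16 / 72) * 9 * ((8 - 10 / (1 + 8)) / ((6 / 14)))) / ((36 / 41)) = 8897 / 243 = 36.61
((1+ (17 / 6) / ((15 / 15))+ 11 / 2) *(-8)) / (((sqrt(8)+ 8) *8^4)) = -0.00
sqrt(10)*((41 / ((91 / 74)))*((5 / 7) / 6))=7585*sqrt(10) / 1911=12.55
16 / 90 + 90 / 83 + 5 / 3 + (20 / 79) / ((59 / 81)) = 57037379 / 17408835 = 3.28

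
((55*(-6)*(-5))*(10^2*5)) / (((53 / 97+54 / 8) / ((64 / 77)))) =1862400000 / 19817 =93979.92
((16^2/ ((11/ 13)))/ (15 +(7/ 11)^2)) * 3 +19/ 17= 237803/ 3961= 60.04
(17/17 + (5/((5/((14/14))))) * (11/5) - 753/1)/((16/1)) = -3749/80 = -46.86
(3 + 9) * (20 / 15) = 16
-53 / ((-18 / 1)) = 53 / 18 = 2.94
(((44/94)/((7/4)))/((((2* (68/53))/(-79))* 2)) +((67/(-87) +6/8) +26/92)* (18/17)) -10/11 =-194860136/41035841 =-4.75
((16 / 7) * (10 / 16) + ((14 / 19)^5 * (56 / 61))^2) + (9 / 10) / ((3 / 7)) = 5698480475543879207 / 1596958828169426470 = 3.57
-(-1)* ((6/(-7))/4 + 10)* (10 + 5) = 2055/14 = 146.79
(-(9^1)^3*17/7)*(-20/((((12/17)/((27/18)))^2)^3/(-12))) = -4487053389255/114688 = -39124000.67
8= 8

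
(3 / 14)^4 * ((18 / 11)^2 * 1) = 0.01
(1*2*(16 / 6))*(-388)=-6208 / 3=-2069.33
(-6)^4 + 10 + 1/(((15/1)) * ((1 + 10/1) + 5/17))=3761297/2880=1306.01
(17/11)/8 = 17/88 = 0.19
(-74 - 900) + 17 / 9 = -8749 / 9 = -972.11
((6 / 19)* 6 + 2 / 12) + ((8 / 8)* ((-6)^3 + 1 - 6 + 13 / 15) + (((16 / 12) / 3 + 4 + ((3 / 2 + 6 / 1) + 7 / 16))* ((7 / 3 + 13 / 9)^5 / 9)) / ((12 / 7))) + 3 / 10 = 217961480729 / 545258466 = 399.74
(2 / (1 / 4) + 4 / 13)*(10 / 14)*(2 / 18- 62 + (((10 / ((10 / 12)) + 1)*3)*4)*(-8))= -707340 / 91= -7772.97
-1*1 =-1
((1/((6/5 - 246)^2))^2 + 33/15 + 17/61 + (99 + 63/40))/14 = 70548705837620897/9584148766187520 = 7.36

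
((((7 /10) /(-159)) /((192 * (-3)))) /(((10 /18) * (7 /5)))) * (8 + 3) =11 /101760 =0.00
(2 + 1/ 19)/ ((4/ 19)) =39/ 4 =9.75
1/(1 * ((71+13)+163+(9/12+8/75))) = 300/74357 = 0.00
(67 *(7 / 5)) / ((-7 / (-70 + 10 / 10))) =4623 / 5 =924.60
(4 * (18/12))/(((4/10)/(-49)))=-735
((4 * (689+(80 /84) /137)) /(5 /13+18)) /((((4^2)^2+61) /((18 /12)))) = 51539098 /72656717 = 0.71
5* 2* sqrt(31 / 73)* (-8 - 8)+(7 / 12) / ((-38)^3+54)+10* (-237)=-2474.27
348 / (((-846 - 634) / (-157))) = 13659 / 370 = 36.92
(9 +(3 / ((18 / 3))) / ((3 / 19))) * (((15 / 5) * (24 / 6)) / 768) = 73 / 384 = 0.19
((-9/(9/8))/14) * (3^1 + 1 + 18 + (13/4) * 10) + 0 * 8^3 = -218/7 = -31.14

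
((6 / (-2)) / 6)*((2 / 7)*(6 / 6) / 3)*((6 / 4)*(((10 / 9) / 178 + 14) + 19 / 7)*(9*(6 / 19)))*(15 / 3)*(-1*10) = 14062800 / 82859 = 169.72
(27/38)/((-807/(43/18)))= -43/20444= -0.00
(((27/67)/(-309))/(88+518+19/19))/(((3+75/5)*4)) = -1/33511256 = -0.00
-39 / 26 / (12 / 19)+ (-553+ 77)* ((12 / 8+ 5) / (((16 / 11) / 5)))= -10638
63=63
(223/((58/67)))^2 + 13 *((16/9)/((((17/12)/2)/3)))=3800566873/57188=66457.42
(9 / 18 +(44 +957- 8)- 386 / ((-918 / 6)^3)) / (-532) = -7116594271 / 3810797928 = -1.87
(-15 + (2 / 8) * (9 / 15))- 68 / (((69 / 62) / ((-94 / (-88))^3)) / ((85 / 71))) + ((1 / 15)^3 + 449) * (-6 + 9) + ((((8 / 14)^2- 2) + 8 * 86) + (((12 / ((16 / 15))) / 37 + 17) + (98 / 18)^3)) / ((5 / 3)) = 1687233854459971759 / 957565119357000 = 1762.00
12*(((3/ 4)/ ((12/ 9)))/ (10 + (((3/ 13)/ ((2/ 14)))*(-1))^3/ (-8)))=118638/ 185021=0.64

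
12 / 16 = 3 / 4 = 0.75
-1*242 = -242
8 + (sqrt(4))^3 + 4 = 20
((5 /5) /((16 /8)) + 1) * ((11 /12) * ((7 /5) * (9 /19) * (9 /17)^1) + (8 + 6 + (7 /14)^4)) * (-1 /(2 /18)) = -10035657 /51680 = -194.19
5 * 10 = 50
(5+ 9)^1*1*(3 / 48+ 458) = 6412.88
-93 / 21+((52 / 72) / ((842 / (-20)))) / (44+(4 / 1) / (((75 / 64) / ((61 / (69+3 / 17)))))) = -520360143 / 117490996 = -4.43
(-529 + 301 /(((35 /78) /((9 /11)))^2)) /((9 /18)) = 19977994 /21175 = 943.47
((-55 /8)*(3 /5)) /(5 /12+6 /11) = -1089 /254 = -4.29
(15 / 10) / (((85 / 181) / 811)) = 2590.43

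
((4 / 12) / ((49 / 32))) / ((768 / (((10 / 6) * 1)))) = 5 / 10584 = 0.00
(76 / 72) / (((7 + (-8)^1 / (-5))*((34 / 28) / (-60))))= -13300 / 2193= -6.06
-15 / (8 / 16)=-30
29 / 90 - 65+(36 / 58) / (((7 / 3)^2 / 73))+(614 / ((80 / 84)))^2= 531487480291 / 1278900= 415581.73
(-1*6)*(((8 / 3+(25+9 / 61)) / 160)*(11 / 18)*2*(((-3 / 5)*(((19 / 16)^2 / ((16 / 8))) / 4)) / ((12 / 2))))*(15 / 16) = 2021239 / 95944704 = 0.02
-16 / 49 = -0.33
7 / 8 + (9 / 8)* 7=35 / 4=8.75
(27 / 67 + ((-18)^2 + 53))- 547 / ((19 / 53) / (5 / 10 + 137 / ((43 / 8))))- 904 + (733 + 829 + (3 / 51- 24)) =-71918916145 / 1861126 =-38642.69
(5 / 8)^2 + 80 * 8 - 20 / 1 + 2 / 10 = 198589 / 320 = 620.59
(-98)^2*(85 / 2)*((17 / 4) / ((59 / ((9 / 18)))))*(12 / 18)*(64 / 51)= 6530720 / 531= 12298.91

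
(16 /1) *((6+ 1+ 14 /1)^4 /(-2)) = -1555848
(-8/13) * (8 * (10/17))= -640/221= -2.90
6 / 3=2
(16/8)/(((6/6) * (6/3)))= 1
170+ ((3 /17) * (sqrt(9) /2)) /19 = 109829 /646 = 170.01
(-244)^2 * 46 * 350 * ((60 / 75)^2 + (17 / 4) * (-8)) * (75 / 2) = -1199120529600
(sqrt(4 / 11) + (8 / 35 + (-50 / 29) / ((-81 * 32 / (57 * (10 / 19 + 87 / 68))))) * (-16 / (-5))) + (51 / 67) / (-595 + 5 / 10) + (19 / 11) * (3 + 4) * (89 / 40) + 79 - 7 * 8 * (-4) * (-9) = -1075052745849847 / 563105881800 + 2 * sqrt(11) / 11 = -1908.55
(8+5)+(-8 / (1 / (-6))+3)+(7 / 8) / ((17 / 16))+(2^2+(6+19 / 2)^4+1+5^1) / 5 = 15790737 / 1360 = 11610.84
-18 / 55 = -0.33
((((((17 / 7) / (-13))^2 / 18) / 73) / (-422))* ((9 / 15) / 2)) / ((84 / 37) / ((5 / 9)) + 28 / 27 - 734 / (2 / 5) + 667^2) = -96237 / 2258266872082097968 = -0.00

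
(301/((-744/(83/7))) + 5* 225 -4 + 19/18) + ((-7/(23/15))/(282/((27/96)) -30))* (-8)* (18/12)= 83686014077/74899224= 1117.31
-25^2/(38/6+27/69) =-43125/464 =-92.94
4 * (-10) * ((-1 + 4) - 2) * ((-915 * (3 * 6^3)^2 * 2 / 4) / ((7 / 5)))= 38421216000 / 7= 5488745142.86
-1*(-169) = 169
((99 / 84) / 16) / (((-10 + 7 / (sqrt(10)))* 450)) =-11 / 639072 - 11* sqrt(10) / 9129600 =-0.00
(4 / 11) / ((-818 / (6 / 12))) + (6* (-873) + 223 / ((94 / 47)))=-46128249 / 8998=-5126.50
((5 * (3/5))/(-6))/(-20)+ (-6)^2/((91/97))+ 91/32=600489/14560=41.24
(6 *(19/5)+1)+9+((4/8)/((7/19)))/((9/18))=1243/35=35.51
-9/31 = -0.29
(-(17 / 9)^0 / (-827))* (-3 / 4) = -3 / 3308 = -0.00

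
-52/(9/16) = -832/9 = -92.44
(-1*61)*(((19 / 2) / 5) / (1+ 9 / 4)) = -2318 / 65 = -35.66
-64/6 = -32/3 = -10.67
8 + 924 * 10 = 9248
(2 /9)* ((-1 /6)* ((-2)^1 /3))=2 /81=0.02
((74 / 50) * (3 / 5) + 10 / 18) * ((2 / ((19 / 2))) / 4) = 1624 / 21375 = 0.08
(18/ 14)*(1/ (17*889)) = 9/ 105791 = 0.00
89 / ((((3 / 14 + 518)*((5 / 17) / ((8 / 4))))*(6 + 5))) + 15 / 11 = 586489 / 399025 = 1.47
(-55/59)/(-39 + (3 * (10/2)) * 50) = -55/41949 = -0.00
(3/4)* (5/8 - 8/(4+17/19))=-751/992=-0.76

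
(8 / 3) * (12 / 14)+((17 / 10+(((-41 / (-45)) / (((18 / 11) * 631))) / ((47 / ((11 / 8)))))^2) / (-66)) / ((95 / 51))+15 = 17.27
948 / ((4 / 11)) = 2607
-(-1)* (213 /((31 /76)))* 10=5221.94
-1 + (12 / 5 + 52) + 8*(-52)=-1813 / 5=-362.60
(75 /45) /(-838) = -5 /2514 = -0.00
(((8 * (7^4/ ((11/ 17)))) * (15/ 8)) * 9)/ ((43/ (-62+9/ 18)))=-677766285/ 946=-716454.85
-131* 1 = -131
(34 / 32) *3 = 51 / 16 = 3.19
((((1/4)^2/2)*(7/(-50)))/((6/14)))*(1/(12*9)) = -49/518400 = -0.00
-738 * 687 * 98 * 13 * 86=-55549605384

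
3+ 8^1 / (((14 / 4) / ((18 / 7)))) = 435 / 49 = 8.88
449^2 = 201601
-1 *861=-861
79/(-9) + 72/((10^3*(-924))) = -3041527/346500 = -8.78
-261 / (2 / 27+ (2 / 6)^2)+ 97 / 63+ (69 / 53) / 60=-94015463 / 66780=-1407.84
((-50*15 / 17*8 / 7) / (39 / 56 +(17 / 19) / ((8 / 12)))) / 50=-6080 / 12291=-0.49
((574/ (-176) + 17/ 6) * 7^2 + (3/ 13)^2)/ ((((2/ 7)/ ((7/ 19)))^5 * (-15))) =4.97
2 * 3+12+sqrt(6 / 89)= sqrt(534) / 89+18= 18.26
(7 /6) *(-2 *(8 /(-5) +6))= -154 /15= -10.27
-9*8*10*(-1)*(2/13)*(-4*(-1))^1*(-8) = -46080/13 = -3544.62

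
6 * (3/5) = 18/5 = 3.60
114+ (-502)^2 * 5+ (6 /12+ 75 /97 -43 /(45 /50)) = 2200112767 /1746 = 1260087.50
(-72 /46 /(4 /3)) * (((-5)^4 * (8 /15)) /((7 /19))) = -171000 /161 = -1062.11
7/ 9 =0.78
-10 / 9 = -1.11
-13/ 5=-2.60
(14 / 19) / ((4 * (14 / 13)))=13 / 76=0.17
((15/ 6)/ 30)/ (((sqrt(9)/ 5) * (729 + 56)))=1/ 5652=0.00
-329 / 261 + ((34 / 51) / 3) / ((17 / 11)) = -4955 / 4437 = -1.12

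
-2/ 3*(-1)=2/ 3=0.67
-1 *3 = -3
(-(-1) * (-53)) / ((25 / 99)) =-5247 / 25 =-209.88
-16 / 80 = -1 / 5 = -0.20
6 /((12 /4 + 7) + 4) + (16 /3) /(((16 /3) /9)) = 66 /7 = 9.43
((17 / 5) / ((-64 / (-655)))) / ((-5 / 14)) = -97.43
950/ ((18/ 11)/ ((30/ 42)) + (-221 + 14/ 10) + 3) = -52250/ 11787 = -4.43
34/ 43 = 0.79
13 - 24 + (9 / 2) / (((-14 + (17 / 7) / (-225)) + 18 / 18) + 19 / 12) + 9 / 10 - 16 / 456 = -432063061 / 41036010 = -10.53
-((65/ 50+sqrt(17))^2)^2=-4642361/ 10000 - 24297 * sqrt(17)/ 250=-864.95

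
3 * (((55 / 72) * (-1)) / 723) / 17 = -55 / 294984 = -0.00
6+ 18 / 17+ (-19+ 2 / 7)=-1387 / 119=-11.66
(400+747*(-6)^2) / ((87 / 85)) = 26664.60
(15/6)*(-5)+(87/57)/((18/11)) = -1978/171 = -11.57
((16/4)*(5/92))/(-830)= -1/3818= -0.00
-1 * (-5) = 5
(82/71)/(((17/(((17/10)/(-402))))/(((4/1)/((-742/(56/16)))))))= 41/7563630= 0.00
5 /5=1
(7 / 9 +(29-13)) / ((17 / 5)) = 755 / 153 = 4.93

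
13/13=1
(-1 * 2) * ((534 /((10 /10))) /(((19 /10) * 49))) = -10680 /931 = -11.47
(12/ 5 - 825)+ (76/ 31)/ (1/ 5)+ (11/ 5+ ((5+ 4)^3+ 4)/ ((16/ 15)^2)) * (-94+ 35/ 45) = -21810302281/ 357120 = -61072.76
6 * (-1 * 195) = -1170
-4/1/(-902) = 2/451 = 0.00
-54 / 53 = -1.02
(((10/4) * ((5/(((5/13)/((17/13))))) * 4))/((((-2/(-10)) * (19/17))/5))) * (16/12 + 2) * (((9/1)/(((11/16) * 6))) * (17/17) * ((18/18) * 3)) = 82966.51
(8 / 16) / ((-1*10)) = -1 / 20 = -0.05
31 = 31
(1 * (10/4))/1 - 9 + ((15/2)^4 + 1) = 50537/16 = 3158.56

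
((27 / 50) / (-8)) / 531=-3 / 23600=-0.00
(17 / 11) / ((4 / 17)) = 289 / 44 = 6.57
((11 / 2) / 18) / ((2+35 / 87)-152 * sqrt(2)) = -0.00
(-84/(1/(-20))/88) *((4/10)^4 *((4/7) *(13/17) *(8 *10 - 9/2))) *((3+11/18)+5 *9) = 439712/561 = 783.80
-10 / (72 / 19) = -95 / 36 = -2.64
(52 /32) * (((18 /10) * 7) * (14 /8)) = 5733 /160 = 35.83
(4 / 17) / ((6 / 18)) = 12 / 17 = 0.71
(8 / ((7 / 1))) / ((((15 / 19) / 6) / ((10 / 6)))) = 304 / 21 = 14.48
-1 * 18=-18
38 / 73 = 0.52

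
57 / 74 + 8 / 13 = 1333 / 962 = 1.39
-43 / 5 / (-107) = 43 / 535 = 0.08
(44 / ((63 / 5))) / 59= 220 / 3717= 0.06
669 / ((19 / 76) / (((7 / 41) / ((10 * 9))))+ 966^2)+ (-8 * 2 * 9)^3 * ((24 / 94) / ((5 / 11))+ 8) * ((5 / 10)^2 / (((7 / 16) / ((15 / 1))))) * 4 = -1255969384279331774 / 1432907847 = -876517905.12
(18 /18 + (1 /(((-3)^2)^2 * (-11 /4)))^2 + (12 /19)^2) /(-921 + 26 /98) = -19644868369 /12929841405756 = -0.00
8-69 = -61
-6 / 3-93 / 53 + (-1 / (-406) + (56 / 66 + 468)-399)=46934537 / 710094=66.10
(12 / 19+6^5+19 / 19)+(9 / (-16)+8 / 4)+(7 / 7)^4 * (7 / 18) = 21284597 / 2736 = 7779.46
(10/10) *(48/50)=24/25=0.96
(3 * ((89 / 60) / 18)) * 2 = 89 / 180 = 0.49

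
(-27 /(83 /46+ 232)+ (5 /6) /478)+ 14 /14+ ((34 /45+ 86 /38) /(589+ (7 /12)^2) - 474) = -10939367811257 /23122317900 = -473.11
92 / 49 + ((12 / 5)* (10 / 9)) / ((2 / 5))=1256 / 147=8.54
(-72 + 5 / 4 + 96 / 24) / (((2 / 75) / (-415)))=8310375 / 8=1038796.88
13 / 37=0.35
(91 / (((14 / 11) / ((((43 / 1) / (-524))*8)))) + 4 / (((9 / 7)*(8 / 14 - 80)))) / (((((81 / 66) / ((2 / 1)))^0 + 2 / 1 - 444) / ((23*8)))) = 1416582512 / 72271521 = 19.60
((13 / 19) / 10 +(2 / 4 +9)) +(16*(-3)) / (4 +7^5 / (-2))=9.57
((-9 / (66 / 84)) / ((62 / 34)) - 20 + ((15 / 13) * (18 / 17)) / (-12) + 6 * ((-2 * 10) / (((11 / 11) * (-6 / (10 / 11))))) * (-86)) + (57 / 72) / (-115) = -1590.03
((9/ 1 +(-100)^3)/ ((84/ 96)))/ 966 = -3999964/ 3381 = -1183.07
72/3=24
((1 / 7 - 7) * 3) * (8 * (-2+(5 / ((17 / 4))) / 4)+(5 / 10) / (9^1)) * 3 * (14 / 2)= 99816 / 17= 5871.53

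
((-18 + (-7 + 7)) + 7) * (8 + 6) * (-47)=7238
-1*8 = -8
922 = 922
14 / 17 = 0.82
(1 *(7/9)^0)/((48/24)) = 1/2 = 0.50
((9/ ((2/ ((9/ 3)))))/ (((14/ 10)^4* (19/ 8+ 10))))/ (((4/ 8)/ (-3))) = -45000/ 26411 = -1.70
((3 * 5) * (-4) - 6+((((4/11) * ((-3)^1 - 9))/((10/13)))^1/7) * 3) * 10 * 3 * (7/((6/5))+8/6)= -14712.70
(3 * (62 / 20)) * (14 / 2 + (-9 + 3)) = 93 / 10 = 9.30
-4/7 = -0.57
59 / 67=0.88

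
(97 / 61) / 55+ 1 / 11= 402 / 3355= 0.12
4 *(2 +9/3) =20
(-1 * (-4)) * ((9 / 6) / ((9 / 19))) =38 / 3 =12.67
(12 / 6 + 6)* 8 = 64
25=25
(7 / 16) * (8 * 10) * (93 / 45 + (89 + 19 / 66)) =70343 / 22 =3197.41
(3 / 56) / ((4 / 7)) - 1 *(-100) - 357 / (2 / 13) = -71053 / 32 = -2220.41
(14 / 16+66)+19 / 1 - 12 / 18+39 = 124.21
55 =55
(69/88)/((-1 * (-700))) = 69/61600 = 0.00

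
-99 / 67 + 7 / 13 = -818 / 871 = -0.94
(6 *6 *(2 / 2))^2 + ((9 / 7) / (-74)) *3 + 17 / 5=3365311 / 2590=1299.35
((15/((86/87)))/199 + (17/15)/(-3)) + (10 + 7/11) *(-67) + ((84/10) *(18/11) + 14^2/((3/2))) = -4816226237/8471430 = -568.53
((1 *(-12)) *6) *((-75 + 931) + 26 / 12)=-61788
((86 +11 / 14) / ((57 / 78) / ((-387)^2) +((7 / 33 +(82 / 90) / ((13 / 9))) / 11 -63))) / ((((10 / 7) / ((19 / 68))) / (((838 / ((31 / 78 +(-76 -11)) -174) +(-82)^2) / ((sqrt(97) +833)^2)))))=-365335276056718837545 / 139765669032347266056704 +51590171925022185* sqrt(97) / 8221509943079250944512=-0.00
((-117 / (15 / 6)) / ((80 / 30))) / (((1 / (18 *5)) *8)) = -3159 / 16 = -197.44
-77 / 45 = -1.71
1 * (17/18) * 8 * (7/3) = 476/27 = 17.63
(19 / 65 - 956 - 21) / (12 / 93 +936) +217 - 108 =101819317 / 943150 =107.96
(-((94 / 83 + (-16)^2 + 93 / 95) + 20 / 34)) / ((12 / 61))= -2115321583 / 1608540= -1315.06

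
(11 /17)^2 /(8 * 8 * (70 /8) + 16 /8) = 121 /162418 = 0.00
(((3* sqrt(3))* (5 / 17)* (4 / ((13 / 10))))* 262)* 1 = 157200* sqrt(3) / 221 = 1232.03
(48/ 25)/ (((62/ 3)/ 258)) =18576/ 775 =23.97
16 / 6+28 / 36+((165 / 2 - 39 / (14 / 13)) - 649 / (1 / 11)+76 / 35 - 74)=-2255746 / 315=-7161.10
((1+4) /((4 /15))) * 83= 6225 /4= 1556.25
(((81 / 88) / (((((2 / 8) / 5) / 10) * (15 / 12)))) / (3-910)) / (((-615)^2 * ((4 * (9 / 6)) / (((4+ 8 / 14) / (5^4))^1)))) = -192 / 366872996875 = -0.00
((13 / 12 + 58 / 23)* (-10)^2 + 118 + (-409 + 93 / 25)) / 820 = 126317 / 1414500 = 0.09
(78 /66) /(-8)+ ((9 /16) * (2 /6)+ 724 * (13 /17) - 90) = 1387351 /2992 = 463.69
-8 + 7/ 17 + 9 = 24/ 17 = 1.41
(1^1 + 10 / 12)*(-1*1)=-11 / 6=-1.83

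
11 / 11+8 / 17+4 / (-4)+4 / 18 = 106 / 153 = 0.69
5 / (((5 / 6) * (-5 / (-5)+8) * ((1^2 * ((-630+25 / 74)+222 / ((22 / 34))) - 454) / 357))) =-193732 / 602825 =-0.32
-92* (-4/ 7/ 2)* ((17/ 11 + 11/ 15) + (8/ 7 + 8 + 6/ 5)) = 2682352/ 8085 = 331.77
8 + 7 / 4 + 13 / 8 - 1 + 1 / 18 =751 / 72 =10.43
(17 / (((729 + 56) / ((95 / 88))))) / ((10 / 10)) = 323 / 13816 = 0.02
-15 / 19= -0.79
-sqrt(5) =-2.24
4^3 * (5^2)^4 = 25000000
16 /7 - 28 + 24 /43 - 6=-9378 /301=-31.16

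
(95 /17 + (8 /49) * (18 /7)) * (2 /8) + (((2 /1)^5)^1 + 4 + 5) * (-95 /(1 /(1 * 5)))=-19473.50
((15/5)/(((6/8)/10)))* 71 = 2840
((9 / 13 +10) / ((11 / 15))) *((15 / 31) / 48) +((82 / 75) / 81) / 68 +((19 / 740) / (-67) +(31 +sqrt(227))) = sqrt(227) +565591420829681 / 18158896126800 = 46.21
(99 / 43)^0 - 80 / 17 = -63 / 17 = -3.71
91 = 91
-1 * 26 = -26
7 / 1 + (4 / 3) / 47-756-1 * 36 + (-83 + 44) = -116180 / 141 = -823.97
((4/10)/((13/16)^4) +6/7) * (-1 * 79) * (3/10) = -210258579/4998175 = -42.07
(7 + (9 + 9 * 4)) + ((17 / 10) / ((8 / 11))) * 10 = 603 / 8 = 75.38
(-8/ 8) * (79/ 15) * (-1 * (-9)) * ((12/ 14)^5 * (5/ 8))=-230364/ 16807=-13.71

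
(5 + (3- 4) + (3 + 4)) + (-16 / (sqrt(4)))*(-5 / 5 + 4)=-13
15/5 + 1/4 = 13/4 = 3.25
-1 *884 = -884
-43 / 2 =-21.50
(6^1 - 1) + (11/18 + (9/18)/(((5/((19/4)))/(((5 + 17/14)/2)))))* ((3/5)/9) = 777037/151200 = 5.14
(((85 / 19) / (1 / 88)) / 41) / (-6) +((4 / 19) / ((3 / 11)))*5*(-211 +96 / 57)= -11981200 / 14801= -809.49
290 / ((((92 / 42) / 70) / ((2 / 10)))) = 42630 / 23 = 1853.48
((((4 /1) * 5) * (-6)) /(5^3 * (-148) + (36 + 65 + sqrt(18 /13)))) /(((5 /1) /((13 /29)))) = 104 * sqrt(26) /14180360695 + 8291816 /14180360695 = 0.00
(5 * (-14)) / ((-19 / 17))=1190 / 19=62.63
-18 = -18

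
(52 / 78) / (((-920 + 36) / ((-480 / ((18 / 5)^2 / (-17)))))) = -500 / 1053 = -0.47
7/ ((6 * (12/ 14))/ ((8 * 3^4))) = 882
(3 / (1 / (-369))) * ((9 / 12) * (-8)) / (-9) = -738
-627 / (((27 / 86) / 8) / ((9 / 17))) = -143792 / 17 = -8458.35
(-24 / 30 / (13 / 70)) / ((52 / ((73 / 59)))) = -1022 / 9971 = -0.10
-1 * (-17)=17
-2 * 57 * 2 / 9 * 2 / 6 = -76 / 9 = -8.44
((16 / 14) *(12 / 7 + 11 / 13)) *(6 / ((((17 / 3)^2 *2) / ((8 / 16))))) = 0.14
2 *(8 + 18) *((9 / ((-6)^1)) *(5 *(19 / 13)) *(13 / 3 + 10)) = -8170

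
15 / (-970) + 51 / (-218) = -2637 / 10573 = -0.25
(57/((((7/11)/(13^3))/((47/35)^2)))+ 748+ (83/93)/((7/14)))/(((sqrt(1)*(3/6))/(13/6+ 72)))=25239626194217/478485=52749043.74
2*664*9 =11952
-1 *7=-7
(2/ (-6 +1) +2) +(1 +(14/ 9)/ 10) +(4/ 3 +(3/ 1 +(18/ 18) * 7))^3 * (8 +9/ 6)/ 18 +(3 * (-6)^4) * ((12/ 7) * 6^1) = 346679966/ 8505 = 40761.90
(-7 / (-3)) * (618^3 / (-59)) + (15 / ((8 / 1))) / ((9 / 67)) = -13217606027 / 1416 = -9334467.53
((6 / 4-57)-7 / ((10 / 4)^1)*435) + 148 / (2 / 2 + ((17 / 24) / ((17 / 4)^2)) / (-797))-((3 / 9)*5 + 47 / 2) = -140305652 / 121935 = -1150.66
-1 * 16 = -16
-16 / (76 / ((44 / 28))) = -44 / 133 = -0.33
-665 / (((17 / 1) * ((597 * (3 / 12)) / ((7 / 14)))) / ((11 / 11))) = -1330 / 10149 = -0.13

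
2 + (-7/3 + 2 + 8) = 29/3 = 9.67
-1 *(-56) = 56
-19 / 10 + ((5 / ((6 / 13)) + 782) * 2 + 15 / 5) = 47603 / 30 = 1586.77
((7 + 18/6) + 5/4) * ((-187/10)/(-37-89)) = 187/112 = 1.67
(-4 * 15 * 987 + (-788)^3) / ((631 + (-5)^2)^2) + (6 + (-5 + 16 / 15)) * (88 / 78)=-71422607629 / 62936640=-1134.83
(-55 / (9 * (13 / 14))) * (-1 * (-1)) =-770 / 117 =-6.58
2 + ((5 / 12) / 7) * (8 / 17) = 724 / 357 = 2.03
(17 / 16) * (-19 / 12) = -323 / 192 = -1.68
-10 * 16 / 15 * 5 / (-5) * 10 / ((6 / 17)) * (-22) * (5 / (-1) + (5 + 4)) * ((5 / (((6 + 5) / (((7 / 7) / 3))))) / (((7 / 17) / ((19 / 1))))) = -35142400 / 189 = -185938.62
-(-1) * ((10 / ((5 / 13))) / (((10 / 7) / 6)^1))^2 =298116 / 25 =11924.64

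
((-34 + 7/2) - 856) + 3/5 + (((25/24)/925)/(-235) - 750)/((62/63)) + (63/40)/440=-1563613310913/948798400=-1647.99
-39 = -39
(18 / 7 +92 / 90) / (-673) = -1132 / 211995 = -0.01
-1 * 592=-592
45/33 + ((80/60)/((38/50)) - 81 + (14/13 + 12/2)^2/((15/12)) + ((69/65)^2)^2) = -409034019133/11192341875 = -36.55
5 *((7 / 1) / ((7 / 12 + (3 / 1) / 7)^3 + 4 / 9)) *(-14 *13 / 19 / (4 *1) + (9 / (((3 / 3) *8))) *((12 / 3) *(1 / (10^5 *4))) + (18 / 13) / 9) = -28705251489579 / 541886507500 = -52.97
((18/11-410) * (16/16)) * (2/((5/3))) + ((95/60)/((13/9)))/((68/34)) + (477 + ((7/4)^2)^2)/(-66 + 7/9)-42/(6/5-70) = -2293123972641/4620112640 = -496.34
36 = 36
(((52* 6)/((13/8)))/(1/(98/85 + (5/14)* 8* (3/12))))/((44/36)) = 174528/595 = 293.32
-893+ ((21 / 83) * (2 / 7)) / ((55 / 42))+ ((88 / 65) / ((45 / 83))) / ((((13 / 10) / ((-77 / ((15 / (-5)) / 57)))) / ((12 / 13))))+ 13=10314605668 / 6017583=1714.08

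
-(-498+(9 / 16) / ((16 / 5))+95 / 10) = 488.32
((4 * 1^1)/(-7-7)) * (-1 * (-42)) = -12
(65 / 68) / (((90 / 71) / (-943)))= -711.10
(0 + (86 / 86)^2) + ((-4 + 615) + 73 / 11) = 6805 / 11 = 618.64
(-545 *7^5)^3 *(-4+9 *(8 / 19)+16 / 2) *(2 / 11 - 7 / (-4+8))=1962053845985863994361375 / 209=9387817444908440164408.49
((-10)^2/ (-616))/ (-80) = 0.00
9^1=9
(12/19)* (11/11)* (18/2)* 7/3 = 252/19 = 13.26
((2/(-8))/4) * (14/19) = -7/152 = -0.05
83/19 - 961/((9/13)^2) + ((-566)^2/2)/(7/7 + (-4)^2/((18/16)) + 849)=-10865104933/5985171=-1815.34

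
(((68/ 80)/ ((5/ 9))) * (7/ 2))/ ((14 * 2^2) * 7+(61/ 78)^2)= 0.01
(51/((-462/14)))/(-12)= 17/132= 0.13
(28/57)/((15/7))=196/855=0.23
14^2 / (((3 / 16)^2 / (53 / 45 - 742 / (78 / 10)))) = -2757723136 / 5265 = -523784.07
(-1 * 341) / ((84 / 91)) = -4433 / 12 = -369.42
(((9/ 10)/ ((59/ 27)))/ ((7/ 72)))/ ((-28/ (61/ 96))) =-44469/ 462560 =-0.10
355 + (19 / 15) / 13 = 69244 / 195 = 355.10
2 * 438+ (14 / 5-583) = 1479 / 5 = 295.80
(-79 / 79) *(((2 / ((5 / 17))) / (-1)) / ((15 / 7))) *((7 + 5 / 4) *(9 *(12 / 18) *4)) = 15708 / 25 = 628.32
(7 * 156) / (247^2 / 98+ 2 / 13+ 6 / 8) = 2782416 / 1588537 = 1.75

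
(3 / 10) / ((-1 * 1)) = -3 / 10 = -0.30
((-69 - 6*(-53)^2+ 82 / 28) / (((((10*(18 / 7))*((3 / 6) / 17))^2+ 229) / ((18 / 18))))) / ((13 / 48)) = -11501046312 / 42262597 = -272.13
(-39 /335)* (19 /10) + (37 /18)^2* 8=9112279 /271350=33.58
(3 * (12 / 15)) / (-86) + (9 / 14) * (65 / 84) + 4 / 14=63653 / 84280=0.76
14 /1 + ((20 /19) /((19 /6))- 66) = -18652 /361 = -51.67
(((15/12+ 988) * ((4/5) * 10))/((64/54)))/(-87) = -35613/464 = -76.75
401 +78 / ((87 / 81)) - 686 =-6159 / 29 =-212.38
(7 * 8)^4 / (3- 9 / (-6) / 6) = 39337984 / 13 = 3025998.77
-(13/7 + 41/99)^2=-2477476/480249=-5.16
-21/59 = -0.36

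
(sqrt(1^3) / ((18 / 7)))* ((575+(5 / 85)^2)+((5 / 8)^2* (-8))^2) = 75711223 / 332928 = 227.41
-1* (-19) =19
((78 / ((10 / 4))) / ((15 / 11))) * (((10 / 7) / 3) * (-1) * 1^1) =-1144 / 105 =-10.90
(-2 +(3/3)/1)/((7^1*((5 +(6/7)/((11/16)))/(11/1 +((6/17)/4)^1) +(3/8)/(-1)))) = -2552/3365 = -0.76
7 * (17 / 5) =119 / 5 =23.80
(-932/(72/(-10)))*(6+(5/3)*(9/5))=1165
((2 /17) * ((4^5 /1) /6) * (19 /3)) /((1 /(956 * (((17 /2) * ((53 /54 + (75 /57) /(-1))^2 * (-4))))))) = -57585891328 /124659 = -461947.32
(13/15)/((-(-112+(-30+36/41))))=533/86790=0.01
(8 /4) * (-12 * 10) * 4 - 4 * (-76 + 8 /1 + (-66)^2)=-18112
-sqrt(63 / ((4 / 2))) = -3 * sqrt(14) / 2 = -5.61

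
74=74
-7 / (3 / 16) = -112 / 3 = -37.33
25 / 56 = 0.45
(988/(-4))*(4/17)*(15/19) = -780/17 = -45.88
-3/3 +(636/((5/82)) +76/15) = 156517/15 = 10434.47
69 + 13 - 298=-216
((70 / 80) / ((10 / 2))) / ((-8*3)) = -7 / 960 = -0.01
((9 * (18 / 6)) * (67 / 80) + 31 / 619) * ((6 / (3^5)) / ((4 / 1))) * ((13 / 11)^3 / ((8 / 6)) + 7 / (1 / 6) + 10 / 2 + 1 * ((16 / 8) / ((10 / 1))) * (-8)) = 1393277983253 / 213552028800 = 6.52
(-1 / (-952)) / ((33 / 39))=13 / 10472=0.00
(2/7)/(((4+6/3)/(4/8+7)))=0.36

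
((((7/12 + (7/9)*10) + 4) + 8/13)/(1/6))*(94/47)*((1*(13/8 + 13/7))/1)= 30365/56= 542.23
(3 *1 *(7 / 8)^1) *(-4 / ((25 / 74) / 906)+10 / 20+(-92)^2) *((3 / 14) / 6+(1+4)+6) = -104868729 / 1600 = -65542.96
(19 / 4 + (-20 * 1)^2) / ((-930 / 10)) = -4.35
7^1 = 7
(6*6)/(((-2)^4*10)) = 9/40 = 0.22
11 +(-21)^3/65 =-8546/65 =-131.48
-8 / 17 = -0.47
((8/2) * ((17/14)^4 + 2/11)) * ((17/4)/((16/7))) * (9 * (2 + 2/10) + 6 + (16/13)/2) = 29059488407/62782720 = 462.86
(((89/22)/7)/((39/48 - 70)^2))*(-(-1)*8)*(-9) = -91136/10484397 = -0.01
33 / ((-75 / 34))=-14.96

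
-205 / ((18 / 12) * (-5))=82 / 3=27.33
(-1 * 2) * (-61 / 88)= 61 / 44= 1.39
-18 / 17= -1.06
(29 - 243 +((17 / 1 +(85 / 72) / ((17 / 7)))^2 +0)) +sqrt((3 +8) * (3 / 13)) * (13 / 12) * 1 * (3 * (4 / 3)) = sqrt(429) / 3 +475705 / 5184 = 98.67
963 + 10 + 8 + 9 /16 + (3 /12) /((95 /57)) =78537 /80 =981.71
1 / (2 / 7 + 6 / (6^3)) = 252 / 79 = 3.19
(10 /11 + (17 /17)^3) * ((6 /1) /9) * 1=14 /11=1.27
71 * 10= 710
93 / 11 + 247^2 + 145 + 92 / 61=41041019 / 671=61163.96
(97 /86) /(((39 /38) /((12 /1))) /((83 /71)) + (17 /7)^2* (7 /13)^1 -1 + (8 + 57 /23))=1280656468 /14450863757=0.09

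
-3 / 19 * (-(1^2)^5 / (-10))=-3 / 190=-0.02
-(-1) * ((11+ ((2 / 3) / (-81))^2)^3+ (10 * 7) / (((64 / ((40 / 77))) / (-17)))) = 11970527293904438483 / 9059209812164556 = 1321.37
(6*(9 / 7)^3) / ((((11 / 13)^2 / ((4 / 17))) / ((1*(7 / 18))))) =164268 / 100793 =1.63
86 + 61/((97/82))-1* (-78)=20910/97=215.57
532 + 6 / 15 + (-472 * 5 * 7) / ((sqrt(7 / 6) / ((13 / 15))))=2662 / 5 - 6136 * sqrt(42) / 3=-12722.87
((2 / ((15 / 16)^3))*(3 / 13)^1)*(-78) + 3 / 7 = -113563 / 2625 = -43.26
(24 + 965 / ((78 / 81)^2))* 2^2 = 719709 / 169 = 4258.63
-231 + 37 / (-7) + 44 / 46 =-37888 / 161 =-235.33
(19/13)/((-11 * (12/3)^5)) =-0.00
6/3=2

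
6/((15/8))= 16/5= 3.20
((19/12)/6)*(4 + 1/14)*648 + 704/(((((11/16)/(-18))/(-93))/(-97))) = -2327841261/14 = -166274375.79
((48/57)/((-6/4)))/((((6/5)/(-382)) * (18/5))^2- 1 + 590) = -0.00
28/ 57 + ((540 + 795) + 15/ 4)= 305347/ 228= 1339.24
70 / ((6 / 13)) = 455 / 3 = 151.67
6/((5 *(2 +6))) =3/20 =0.15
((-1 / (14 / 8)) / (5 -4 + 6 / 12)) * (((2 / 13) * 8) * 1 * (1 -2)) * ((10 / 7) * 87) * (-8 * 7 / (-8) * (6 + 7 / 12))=733120 / 273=2685.42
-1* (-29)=29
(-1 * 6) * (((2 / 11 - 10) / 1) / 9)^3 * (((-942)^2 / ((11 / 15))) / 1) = 9425780.29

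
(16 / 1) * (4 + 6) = 160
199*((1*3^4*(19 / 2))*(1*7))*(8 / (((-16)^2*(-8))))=-2143827 / 512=-4187.16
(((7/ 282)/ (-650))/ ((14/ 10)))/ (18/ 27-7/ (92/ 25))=23/ 1041755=0.00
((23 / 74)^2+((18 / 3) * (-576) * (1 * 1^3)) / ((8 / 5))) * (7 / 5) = -82793417 / 27380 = -3023.86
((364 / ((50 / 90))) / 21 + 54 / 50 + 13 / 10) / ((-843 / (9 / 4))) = -5037 / 56200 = -0.09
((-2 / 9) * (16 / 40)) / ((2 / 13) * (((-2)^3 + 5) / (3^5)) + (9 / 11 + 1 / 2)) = -10296 / 152465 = -0.07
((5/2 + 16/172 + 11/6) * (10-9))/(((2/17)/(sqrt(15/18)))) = 34.35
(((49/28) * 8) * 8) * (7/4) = 196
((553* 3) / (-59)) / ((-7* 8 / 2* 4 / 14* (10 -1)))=553 / 1416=0.39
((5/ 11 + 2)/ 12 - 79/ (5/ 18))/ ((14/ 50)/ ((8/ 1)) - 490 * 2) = 69470/ 239547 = 0.29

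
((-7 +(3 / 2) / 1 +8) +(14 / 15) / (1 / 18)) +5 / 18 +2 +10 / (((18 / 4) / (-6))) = 371 / 45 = 8.24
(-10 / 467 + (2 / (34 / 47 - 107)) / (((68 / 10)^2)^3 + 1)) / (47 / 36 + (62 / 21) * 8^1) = -432120902943520 / 502975171838656077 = -0.00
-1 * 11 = -11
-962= -962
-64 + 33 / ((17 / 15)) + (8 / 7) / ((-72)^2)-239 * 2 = -39549367 / 77112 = -512.88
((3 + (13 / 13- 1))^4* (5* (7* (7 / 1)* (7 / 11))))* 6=833490 / 11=75771.82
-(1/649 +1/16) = -665/10384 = -0.06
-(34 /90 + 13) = -602 /45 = -13.38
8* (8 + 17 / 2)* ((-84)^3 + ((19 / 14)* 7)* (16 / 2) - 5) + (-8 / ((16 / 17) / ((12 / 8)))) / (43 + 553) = -186494493555 / 2384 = -78227556.02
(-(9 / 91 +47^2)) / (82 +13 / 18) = -3618504 / 135499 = -26.71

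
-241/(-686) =241/686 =0.35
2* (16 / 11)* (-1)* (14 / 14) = -32 / 11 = -2.91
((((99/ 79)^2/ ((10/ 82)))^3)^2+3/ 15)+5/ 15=12631263092178855724338784248250123/ 2769914579609725939755046875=4560163.40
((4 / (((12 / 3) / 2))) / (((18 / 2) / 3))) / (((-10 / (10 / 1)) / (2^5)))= -21.33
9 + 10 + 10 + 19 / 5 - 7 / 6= 949 / 30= 31.63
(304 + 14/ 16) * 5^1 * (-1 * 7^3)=-4182885/ 8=-522860.62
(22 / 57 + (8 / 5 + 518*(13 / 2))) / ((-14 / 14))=-960161 / 285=-3368.99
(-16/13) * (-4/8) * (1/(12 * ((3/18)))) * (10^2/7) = 400/91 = 4.40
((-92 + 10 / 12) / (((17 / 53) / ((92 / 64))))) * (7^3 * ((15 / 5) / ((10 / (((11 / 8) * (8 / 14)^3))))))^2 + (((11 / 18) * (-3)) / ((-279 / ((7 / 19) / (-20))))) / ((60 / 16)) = -284759.83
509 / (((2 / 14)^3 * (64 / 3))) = 523761 / 64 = 8183.77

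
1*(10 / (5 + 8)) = 10 / 13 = 0.77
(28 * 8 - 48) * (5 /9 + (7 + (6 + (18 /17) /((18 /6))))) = 374528 /153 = 2447.90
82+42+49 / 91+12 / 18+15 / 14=68947 / 546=126.28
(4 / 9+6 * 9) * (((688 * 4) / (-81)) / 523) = -1348480 / 381267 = -3.54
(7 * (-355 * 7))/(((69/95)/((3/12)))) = -5987.41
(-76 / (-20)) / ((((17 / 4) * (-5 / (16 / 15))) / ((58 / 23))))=-70528 / 146625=-0.48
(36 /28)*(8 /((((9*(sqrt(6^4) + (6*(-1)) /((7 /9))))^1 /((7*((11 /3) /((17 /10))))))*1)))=0.61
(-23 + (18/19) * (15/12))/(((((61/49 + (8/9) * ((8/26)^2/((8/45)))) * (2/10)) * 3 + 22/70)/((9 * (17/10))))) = -1050337197/4233200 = -248.12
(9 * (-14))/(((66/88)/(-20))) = 3360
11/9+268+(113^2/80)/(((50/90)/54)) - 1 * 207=28037803/1800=15576.56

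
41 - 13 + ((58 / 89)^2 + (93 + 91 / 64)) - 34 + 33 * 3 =95227691 / 506944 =187.85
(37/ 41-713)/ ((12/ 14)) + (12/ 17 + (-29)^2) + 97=75224/ 697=107.93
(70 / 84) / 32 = 5 / 192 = 0.03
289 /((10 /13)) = 3757 /10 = 375.70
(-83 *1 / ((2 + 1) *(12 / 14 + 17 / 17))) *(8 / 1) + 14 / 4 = -9023 / 78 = -115.68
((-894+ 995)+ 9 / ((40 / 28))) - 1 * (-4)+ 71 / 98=27446 / 245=112.02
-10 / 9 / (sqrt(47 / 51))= -10 * sqrt(2397) / 423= -1.16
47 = 47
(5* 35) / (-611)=-0.29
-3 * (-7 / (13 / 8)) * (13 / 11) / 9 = 1.70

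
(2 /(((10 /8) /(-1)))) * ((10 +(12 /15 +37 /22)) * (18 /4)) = -24714 /275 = -89.87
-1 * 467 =-467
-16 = -16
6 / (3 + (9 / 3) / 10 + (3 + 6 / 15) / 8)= 240 / 149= 1.61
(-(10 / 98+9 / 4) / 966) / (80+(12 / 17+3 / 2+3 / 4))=-7837 / 267011094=-0.00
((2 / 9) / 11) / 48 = 1 / 2376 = 0.00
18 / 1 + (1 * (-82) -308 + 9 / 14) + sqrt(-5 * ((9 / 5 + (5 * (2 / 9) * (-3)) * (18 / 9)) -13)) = -5199 / 14 + 2 * sqrt(201) / 3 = -361.91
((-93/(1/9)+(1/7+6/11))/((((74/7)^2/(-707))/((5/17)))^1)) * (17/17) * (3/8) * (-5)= -351502725/120472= -2917.71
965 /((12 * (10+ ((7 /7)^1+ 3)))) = 965 /168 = 5.74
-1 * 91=-91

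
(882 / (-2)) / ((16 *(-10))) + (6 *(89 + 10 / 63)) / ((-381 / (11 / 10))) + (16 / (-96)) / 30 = 102943 / 85344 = 1.21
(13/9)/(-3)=-13/27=-0.48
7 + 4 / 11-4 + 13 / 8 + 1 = 527 / 88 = 5.99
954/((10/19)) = 9063/5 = 1812.60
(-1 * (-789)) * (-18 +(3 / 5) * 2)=-13255.20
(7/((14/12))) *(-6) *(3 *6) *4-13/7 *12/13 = -18156/7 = -2593.71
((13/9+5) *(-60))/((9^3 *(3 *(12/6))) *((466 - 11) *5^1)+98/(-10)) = -5800/149262603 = -0.00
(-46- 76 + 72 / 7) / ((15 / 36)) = -9384 / 35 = -268.11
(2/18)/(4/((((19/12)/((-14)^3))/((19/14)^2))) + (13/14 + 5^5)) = -0.00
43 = 43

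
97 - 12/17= 1637/17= 96.29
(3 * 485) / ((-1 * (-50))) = 291 / 10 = 29.10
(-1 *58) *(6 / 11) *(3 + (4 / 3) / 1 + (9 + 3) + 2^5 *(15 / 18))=-1360.36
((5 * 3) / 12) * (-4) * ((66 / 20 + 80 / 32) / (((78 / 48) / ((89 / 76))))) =-5162 / 247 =-20.90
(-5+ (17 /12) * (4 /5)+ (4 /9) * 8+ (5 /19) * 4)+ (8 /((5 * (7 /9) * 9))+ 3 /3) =11791 /5985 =1.97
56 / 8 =7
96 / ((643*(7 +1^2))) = 12 / 643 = 0.02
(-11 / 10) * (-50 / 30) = 11 / 6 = 1.83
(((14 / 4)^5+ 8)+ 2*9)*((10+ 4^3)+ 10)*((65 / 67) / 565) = 4815447 / 60568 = 79.50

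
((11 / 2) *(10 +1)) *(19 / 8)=2299 / 16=143.69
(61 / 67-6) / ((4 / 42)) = -7161 / 134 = -53.44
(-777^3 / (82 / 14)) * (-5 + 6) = -3283682031 / 41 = -80089805.63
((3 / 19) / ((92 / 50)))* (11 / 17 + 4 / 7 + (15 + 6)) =99150 / 52003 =1.91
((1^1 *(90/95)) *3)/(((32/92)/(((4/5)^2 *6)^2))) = 1430784/11875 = 120.49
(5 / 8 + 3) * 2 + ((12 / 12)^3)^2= 33 / 4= 8.25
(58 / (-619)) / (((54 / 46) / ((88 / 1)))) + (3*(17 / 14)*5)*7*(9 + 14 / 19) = 783974879 / 635094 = 1234.42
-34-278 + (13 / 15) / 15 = -70187 / 225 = -311.94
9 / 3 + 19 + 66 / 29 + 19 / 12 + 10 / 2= 10739 / 348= 30.86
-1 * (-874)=874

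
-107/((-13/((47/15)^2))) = 236363/2925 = 80.81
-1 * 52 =-52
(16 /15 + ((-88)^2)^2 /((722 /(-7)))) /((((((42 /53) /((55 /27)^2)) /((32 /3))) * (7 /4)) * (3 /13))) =-80413309.56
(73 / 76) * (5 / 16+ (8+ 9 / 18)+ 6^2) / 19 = 52341 / 23104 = 2.27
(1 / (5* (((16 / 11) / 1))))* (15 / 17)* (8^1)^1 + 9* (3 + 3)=54.97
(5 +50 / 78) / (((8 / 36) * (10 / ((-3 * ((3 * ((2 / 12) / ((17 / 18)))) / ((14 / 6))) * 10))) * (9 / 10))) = -19.20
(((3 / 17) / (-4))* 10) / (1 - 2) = 15 / 34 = 0.44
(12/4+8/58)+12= 439/29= 15.14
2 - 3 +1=0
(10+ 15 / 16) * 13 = 2275 / 16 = 142.19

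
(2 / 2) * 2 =2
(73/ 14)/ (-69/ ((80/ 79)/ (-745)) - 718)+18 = 100890170/ 5604977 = 18.00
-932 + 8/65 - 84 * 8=-104252/65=-1603.88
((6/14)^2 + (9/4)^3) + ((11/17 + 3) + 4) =1024729/53312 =19.22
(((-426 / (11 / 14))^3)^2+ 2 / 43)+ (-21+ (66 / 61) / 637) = 75190596749129509735093896977 / 2960014468411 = 25402104466568183.27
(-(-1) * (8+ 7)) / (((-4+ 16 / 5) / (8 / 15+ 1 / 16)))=-715 / 64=-11.17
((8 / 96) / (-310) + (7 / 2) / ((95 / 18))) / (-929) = -46853 / 65661720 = -0.00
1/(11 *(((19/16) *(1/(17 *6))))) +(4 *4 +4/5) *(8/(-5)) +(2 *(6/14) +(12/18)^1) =-17.55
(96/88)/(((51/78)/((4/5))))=1248/935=1.33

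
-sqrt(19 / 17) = -sqrt(323) / 17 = -1.06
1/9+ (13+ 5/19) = 2287/171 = 13.37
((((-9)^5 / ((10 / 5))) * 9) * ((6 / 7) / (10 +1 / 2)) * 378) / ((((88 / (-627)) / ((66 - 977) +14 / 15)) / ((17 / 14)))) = -63268248214611 / 980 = -64559436953.68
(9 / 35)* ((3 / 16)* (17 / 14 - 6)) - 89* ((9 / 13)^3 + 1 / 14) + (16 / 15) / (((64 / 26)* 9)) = -16775385287 / 465060960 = -36.07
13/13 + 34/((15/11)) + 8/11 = 4399/165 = 26.66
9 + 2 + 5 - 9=7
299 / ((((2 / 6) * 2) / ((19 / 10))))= 17043 / 20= 852.15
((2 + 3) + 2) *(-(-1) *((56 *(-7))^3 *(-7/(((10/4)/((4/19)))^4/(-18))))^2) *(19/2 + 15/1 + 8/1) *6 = 263839633689773294061241761792/1326840862578125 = 198847986319262.38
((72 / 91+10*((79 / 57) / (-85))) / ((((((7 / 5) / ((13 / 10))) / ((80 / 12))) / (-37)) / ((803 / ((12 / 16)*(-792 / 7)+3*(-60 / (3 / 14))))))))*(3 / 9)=41.64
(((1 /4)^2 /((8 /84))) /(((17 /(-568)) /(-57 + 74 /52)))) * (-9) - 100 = -1151015 /104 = -11067.45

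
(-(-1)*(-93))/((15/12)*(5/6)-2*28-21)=2232/1823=1.22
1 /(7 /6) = 0.86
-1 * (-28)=28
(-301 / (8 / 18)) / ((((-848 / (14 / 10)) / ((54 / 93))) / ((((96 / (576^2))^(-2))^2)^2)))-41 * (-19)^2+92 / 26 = 1411018795852754940355093348654343 / 106795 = 13212405036310266776113990000.00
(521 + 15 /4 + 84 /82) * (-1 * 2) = -1051.55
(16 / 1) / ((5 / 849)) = 13584 / 5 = 2716.80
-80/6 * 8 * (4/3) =-1280/9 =-142.22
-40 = -40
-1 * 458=-458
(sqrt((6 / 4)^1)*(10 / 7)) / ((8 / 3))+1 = 15*sqrt(6) / 56+1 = 1.66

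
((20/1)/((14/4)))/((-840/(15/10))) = -1/98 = -0.01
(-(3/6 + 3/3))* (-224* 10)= 3360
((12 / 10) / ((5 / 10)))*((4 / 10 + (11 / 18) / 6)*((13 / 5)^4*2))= 15480062 / 140625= 110.08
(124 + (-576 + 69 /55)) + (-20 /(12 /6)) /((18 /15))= -75748 /165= -459.08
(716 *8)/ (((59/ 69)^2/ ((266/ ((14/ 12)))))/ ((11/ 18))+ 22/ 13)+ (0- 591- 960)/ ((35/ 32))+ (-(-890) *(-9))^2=6575015371717116/ 102475135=64162056.21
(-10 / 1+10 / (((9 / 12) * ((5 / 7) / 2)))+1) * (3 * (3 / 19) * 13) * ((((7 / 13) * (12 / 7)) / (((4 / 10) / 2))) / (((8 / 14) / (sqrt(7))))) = 26775 * sqrt(7) / 19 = 3728.42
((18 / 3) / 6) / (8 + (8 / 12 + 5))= 0.07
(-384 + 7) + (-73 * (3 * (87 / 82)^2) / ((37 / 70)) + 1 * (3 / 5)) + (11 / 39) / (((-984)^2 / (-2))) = -2943859089763 / 3492983520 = -842.79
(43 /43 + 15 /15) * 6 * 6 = 72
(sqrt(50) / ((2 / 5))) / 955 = 5 * sqrt(2) / 382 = 0.02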